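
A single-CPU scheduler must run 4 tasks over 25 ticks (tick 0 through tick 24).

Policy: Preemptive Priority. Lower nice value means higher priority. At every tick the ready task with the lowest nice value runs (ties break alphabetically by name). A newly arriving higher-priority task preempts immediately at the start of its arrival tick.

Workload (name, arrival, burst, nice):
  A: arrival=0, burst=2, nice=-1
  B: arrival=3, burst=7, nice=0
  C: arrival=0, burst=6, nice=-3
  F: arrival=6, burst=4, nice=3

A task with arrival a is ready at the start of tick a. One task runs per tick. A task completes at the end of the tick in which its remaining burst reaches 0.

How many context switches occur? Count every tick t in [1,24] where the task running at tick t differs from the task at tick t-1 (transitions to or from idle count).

t=0: ready={A,C} → run C
t=1: ready={A,C} → run C
t=2: ready={A,C} → run C
t=3: ready={A,B,C} → run C
t=4: ready={A,B,C} → run C
t=5: ready={A,B,C} → run C
t=6: ready={A,B,F} → run A
t=7: ready={A,B,F} → run A
t=8: ready={B,F} → run B
t=9: ready={B,F} → run B
t=10: ready={B,F} → run B
t=11: ready={B,F} → run B
t=12: ready={B,F} → run B
t=13: ready={B,F} → run B
t=14: ready={B,F} → run B
t=15: ready={F} → run F
t=16: ready={F} → run F
t=17: ready={F} → run F
t=18: ready={F} → run F
t=19: (idle)
t=20: (idle)
t=21: (idle)
t=22: (idle)
t=23: (idle)
t=24: (idle)

context switches = 4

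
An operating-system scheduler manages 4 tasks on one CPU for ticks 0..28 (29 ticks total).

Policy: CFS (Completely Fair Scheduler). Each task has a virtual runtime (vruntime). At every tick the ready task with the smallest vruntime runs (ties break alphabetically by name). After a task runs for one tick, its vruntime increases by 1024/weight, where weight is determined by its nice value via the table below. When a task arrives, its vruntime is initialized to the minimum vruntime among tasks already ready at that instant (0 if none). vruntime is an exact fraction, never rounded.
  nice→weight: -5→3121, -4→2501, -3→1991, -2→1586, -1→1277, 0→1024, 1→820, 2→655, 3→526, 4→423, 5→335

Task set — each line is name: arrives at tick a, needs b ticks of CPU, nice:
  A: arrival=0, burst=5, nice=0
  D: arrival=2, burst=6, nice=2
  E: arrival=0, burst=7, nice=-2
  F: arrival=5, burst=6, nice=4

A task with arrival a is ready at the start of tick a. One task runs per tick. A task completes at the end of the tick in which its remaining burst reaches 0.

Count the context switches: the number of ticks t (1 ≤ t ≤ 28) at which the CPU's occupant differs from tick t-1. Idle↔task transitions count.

t=0: vr[A=0 E=0] → run A
t=1: vr[A=1 E=0] → run E
t=2: vr[A=1 D=512/793 E=512/793] → run D
t=3: vr[A=1 D=1147392/519415 E=512/793] → run E
t=4: vr[A=1 D=1147392/519415 E=1024/793] → run A
t=5: vr[A=2 D=1147392/519415 E=1024/793 F=1024/793] → run E
t=6: vr[A=2 D=1147392/519415 E=1536/793 F=1024/793] → run F
t=7: vr[A=2 D=1147392/519415 E=1536/793 F=1245184/335439] → run E
t=8: vr[A=2 D=1147392/519415 E=2048/793 F=1245184/335439] → run A
t=9: vr[A=3 D=1147392/519415 E=2048/793 F=1245184/335439] → run D
t=10: vr[A=3 D=1959424/519415 E=2048/793 F=1245184/335439] → run E
t=11: vr[A=3 D=1959424/519415 E=2560/793 F=1245184/335439] → run A
t=12: vr[A=4 D=1959424/519415 E=2560/793 F=1245184/335439] → run E
t=13: vr[A=4 D=1959424/519415 E=3072/793 F=1245184/335439] → run F
t=14: vr[A=4 D=1959424/519415 E=3072/793 F=2057216/335439] → run D
t=15: vr[A=4 D=2771456/519415 E=3072/793 F=2057216/335439] → run E
t=16: vr[A=4 D=2771456/519415 F=2057216/335439] → run A
t=17: vr[D=2771456/519415 F=2057216/335439] → run D
t=18: vr[D=3583488/519415 F=2057216/335439] → run F
t=19: vr[D=3583488/519415 F=956416/111813] → run D
t=20: vr[D=879104/103883 F=956416/111813] → run D
t=21: vr[F=956416/111813] → run F
t=22: vr[F=3681280/335439] → run F
t=23: vr[F=4493312/335439] → run F
t=24: (idle)
t=25: (idle)
t=26: (idle)
t=27: (idle)
t=28: (idle)

context switches = 21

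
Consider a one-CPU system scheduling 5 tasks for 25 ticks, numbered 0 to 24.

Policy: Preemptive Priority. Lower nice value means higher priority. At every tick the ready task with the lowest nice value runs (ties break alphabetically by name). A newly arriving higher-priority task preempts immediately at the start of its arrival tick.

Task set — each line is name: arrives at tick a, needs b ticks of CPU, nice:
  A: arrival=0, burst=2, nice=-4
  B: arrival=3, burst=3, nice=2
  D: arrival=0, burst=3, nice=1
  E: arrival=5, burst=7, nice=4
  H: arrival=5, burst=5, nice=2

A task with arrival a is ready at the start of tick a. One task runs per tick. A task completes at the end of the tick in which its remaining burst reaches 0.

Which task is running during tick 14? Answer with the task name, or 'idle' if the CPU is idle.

t=0: ready={A,D} → run A
t=1: ready={A,D} → run A
t=2: ready={D} → run D
t=3: ready={B,D} → run D
t=4: ready={B,D} → run D
t=5: ready={B,E,H} → run B
t=6: ready={B,E,H} → run B
t=7: ready={B,E,H} → run B
t=8: ready={E,H} → run H
t=9: ready={E,H} → run H
t=10: ready={E,H} → run H
t=11: ready={E,H} → run H
t=12: ready={E,H} → run H
t=13: ready={E} → run E
t=14: ready={E} → run E
t=15: ready={E} → run E
t=16: ready={E} → run E
t=17: ready={E} → run E
t=18: ready={E} → run E
t=19: ready={E} → run E
t=20: (idle)
t=21: (idle)
t=22: (idle)
t=23: (idle)
t=24: (idle)

running at tick 14 = E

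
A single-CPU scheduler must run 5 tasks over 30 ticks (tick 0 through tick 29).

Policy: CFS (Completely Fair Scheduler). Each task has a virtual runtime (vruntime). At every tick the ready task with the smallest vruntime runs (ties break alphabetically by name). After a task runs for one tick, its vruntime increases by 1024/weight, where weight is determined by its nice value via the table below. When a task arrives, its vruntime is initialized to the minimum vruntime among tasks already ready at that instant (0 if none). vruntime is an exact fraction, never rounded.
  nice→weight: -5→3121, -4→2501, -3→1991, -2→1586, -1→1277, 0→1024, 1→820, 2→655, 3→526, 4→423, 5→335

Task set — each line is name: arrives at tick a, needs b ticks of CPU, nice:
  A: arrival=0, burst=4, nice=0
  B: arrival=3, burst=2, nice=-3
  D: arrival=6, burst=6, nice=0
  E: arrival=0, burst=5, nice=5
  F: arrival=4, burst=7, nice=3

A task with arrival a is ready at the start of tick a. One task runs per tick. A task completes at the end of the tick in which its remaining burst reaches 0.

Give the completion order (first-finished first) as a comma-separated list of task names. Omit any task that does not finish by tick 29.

t=0: vr[A=0 E=0] → run A
t=1: vr[A=1 E=0] → run E
t=2: vr[A=1 E=1024/335] → run A
t=3: vr[A=2 B=2 E=1024/335] → run A
t=4: vr[A=3 B=2 E=1024/335 F=2] → run B
t=5: vr[A=3 B=5006/1991 E=1024/335 F=2] → run F
t=6: vr[A=3 B=5006/1991 D=5006/1991 E=1024/335 F=1038/263] → run B
t=7: vr[A=3 D=5006/1991 E=1024/335 F=1038/263] → run D
t=8: vr[A=3 D=6997/1991 E=1024/335 F=1038/263] → run A
t=9: vr[D=6997/1991 E=1024/335 F=1038/263] → run E
t=10: vr[D=6997/1991 E=2048/335 F=1038/263] → run D
t=11: vr[D=8988/1991 E=2048/335 F=1038/263] → run F
t=12: vr[D=8988/1991 E=2048/335 F=1550/263] → run D
t=13: vr[D=10979/1991 E=2048/335 F=1550/263] → run D
t=14: vr[D=12970/1991 E=2048/335 F=1550/263] → run F
t=15: vr[D=12970/1991 E=2048/335 F=2062/263] → run E
t=16: vr[D=12970/1991 E=3072/335 F=2062/263] → run D
t=17: vr[D=14961/1991 E=3072/335 F=2062/263] → run D
t=18: vr[E=3072/335 F=2062/263] → run F
t=19: vr[E=3072/335 F=2574/263] → run E
t=20: vr[E=4096/335 F=2574/263] → run F
t=21: vr[E=4096/335 F=3086/263] → run F
t=22: vr[E=4096/335 F=3598/263] → run E
t=23: vr[F=3598/263] → run F
t=24: (idle)
t=25: (idle)
t=26: (idle)
t=27: (idle)
t=28: (idle)
t=29: (idle)

completion order = B, A, D, E, F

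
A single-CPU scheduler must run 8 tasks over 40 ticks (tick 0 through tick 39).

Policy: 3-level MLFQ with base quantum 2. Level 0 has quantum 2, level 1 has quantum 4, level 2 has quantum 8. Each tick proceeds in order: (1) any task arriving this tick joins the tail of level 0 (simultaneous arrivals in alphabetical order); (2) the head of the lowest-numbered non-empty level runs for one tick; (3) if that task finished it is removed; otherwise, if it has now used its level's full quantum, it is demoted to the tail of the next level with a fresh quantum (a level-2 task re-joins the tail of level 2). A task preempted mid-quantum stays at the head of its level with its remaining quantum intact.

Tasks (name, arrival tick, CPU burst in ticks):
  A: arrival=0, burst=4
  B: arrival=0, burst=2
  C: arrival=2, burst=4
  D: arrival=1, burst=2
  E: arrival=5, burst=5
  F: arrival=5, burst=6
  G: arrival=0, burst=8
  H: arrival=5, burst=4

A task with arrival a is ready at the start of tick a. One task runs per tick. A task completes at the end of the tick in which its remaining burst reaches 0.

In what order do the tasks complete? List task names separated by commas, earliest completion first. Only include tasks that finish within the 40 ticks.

completion order = B, D, A, C, E, F, H, G

t=0: L0/L1/L2 = ABG/-/- → run A
t=1: L0/L1/L2 = ABGD/-/- → run A
t=2: L0/L1/L2 = BGDC/A/- → run B
t=3: L0/L1/L2 = BGDC/A/- → run B
t=4: L0/L1/L2 = GDC/A/- → run G
t=5: L0/L1/L2 = GDCEFH/A/- → run G
t=6: L0/L1/L2 = DCEFH/AG/- → run D
t=7: L0/L1/L2 = DCEFH/AG/- → run D
t=8: L0/L1/L2 = CEFH/AG/- → run C
t=9: L0/L1/L2 = CEFH/AG/- → run C
t=10: L0/L1/L2 = EFH/AGC/- → run E
t=11: L0/L1/L2 = EFH/AGC/- → run E
t=12: L0/L1/L2 = FH/AGCE/- → run F
t=13: L0/L1/L2 = FH/AGCE/- → run F
t=14: L0/L1/L2 = H/AGCEF/- → run H
t=15: L0/L1/L2 = H/AGCEF/- → run H
t=16: L0/L1/L2 = -/AGCEFH/- → run A
t=17: L0/L1/L2 = -/AGCEFH/- → run A
t=18: L0/L1/L2 = -/GCEFH/- → run G
t=19: L0/L1/L2 = -/GCEFH/- → run G
t=20: L0/L1/L2 = -/GCEFH/- → run G
t=21: L0/L1/L2 = -/GCEFH/- → run G
t=22: L0/L1/L2 = -/CEFH/G → run C
t=23: L0/L1/L2 = -/CEFH/G → run C
t=24: L0/L1/L2 = -/EFH/G → run E
t=25: L0/L1/L2 = -/EFH/G → run E
t=26: L0/L1/L2 = -/EFH/G → run E
t=27: L0/L1/L2 = -/FH/G → run F
t=28: L0/L1/L2 = -/FH/G → run F
t=29: L0/L1/L2 = -/FH/G → run F
t=30: L0/L1/L2 = -/FH/G → run F
t=31: L0/L1/L2 = -/H/G → run H
t=32: L0/L1/L2 = -/H/G → run H
t=33: L0/L1/L2 = -/-/G → run G
t=34: L0/L1/L2 = -/-/G → run G
t=35: (idle)
t=36: (idle)
t=37: (idle)
t=38: (idle)
t=39: (idle)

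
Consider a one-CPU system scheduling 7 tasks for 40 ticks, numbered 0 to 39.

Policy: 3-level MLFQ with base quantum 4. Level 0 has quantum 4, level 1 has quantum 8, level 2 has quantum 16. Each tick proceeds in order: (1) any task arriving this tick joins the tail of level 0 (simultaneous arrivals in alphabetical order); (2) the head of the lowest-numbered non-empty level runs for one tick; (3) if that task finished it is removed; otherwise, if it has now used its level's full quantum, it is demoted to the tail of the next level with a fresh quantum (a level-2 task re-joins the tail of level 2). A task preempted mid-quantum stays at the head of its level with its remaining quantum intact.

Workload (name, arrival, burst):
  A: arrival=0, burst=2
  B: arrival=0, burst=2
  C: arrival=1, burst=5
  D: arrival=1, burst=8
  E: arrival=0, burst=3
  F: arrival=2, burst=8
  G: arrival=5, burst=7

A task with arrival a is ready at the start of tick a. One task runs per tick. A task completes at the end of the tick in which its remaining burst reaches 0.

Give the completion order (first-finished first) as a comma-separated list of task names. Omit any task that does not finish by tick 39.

completion order = A, B, E, C, D, F, G

t=0: L0/L1/L2 = ABE/-/- → run A
t=1: L0/L1/L2 = ABECD/-/- → run A
t=2: L0/L1/L2 = BECDF/-/- → run B
t=3: L0/L1/L2 = BECDF/-/- → run B
t=4: L0/L1/L2 = ECDF/-/- → run E
t=5: L0/L1/L2 = ECDFG/-/- → run E
t=6: L0/L1/L2 = ECDFG/-/- → run E
t=7: L0/L1/L2 = CDFG/-/- → run C
t=8: L0/L1/L2 = CDFG/-/- → run C
t=9: L0/L1/L2 = CDFG/-/- → run C
t=10: L0/L1/L2 = CDFG/-/- → run C
t=11: L0/L1/L2 = DFG/C/- → run D
t=12: L0/L1/L2 = DFG/C/- → run D
t=13: L0/L1/L2 = DFG/C/- → run D
t=14: L0/L1/L2 = DFG/C/- → run D
t=15: L0/L1/L2 = FG/CD/- → run F
t=16: L0/L1/L2 = FG/CD/- → run F
t=17: L0/L1/L2 = FG/CD/- → run F
t=18: L0/L1/L2 = FG/CD/- → run F
t=19: L0/L1/L2 = G/CDF/- → run G
t=20: L0/L1/L2 = G/CDF/- → run G
t=21: L0/L1/L2 = G/CDF/- → run G
t=22: L0/L1/L2 = G/CDF/- → run G
t=23: L0/L1/L2 = -/CDFG/- → run C
t=24: L0/L1/L2 = -/DFG/- → run D
t=25: L0/L1/L2 = -/DFG/- → run D
t=26: L0/L1/L2 = -/DFG/- → run D
t=27: L0/L1/L2 = -/DFG/- → run D
t=28: L0/L1/L2 = -/FG/- → run F
t=29: L0/L1/L2 = -/FG/- → run F
t=30: L0/L1/L2 = -/FG/- → run F
t=31: L0/L1/L2 = -/FG/- → run F
t=32: L0/L1/L2 = -/G/- → run G
t=33: L0/L1/L2 = -/G/- → run G
t=34: L0/L1/L2 = -/G/- → run G
t=35: (idle)
t=36: (idle)
t=37: (idle)
t=38: (idle)
t=39: (idle)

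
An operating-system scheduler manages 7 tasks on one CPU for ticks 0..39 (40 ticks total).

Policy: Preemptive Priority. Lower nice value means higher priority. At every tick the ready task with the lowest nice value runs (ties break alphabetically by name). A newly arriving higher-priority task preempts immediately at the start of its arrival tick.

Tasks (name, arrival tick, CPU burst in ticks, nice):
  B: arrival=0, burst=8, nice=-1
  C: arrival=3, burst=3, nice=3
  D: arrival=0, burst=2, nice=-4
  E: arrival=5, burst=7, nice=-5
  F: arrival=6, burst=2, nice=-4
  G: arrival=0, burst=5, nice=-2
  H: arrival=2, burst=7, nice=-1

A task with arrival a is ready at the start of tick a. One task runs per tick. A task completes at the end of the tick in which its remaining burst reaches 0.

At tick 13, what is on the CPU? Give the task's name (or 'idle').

running at tick 13 = F

t=0: ready={B,D,G} → run D
t=1: ready={B,D,G} → run D
t=2: ready={B,G,H} → run G
t=3: ready={B,C,G,H} → run G
t=4: ready={B,C,G,H} → run G
t=5: ready={B,C,E,G,H} → run E
t=6: ready={B,C,E,F,G,H} → run E
t=7: ready={B,C,E,F,G,H} → run E
t=8: ready={B,C,E,F,G,H} → run E
t=9: ready={B,C,E,F,G,H} → run E
t=10: ready={B,C,E,F,G,H} → run E
t=11: ready={B,C,E,F,G,H} → run E
t=12: ready={B,C,F,G,H} → run F
t=13: ready={B,C,F,G,H} → run F
t=14: ready={B,C,G,H} → run G
t=15: ready={B,C,G,H} → run G
t=16: ready={B,C,H} → run B
t=17: ready={B,C,H} → run B
t=18: ready={B,C,H} → run B
t=19: ready={B,C,H} → run B
t=20: ready={B,C,H} → run B
t=21: ready={B,C,H} → run B
t=22: ready={B,C,H} → run B
t=23: ready={B,C,H} → run B
t=24: ready={C,H} → run H
t=25: ready={C,H} → run H
t=26: ready={C,H} → run H
t=27: ready={C,H} → run H
t=28: ready={C,H} → run H
t=29: ready={C,H} → run H
t=30: ready={C,H} → run H
t=31: ready={C} → run C
t=32: ready={C} → run C
t=33: ready={C} → run C
t=34: (idle)
t=35: (idle)
t=36: (idle)
t=37: (idle)
t=38: (idle)
t=39: (idle)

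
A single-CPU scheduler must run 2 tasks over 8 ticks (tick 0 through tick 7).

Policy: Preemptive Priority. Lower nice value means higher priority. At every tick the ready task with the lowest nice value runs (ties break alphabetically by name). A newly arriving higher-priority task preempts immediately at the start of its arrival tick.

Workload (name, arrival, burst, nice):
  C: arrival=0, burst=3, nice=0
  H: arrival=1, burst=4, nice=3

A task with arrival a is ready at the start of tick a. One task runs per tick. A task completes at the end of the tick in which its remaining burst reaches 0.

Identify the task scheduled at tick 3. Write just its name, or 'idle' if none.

running at tick 3 = H

t=0: ready={C} → run C
t=1: ready={C,H} → run C
t=2: ready={C,H} → run C
t=3: ready={H} → run H
t=4: ready={H} → run H
t=5: ready={H} → run H
t=6: ready={H} → run H
t=7: (idle)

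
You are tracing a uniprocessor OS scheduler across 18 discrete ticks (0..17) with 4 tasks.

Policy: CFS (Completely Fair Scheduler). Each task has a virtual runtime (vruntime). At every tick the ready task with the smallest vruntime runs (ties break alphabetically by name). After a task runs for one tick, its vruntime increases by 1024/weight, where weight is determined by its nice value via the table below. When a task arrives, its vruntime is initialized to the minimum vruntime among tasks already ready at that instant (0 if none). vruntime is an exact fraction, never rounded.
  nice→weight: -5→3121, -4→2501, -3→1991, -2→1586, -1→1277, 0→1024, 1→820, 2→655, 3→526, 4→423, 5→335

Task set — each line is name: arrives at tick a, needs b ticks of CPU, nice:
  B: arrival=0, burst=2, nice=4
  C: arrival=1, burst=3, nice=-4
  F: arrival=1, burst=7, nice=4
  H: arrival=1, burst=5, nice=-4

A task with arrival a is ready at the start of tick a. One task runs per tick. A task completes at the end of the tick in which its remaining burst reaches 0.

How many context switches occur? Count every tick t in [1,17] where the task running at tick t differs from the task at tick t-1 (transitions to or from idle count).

t=0: vr[B=0] → run B
t=1: vr[B=1024/423 C=1024/423 F=1024/423 H=1024/423] → run B
t=2: vr[C=1024/423 F=1024/423 H=1024/423] → run C
t=3: vr[C=2994176/1057923 F=1024/423 H=1024/423] → run F
t=4: vr[C=2994176/1057923 F=2048/423 H=1024/423] → run H
t=5: vr[C=2994176/1057923 F=2048/423 H=2994176/1057923] → run C
t=6: vr[C=3427328/1057923 F=2048/423 H=2994176/1057923] → run H
t=7: vr[C=3427328/1057923 F=2048/423 H=3427328/1057923] → run C
t=8: vr[F=2048/423 H=3427328/1057923] → run H
t=9: vr[F=2048/423 H=3860480/1057923] → run H
t=10: vr[F=2048/423 H=4293632/1057923] → run H
t=11: vr[F=2048/423] → run F
t=12: vr[F=1024/141] → run F
t=13: vr[F=4096/423] → run F
t=14: vr[F=5120/423] → run F
t=15: vr[F=2048/141] → run F
t=16: vr[F=7168/423] → run F
t=17: (idle)

context switches = 9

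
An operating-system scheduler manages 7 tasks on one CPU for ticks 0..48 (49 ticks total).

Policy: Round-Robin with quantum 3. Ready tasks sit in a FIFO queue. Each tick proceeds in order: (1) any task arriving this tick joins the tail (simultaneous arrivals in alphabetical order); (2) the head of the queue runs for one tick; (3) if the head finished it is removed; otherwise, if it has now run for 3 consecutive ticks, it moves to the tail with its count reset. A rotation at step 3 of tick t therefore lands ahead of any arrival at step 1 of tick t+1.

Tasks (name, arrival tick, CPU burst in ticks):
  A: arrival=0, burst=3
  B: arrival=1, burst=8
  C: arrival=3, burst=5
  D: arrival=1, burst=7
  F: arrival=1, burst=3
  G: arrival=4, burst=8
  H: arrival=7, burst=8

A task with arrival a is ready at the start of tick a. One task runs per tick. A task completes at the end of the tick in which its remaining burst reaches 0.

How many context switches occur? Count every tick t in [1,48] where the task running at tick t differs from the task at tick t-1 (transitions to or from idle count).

context switches = 16

t=0: queue=[A] q_used=0 → run A
t=1: queue=[A,B,D,F] q_used=1 → run A
t=2: queue=[A,B,D,F] q_used=2 → run A
t=3: queue=[B,D,F,C] q_used=0 → run B
t=4: queue=[B,D,F,C,G] q_used=1 → run B
t=5: queue=[B,D,F,C,G] q_used=2 → run B
t=6: queue=[D,F,C,G,B] q_used=0 → run D
t=7: queue=[D,F,C,G,B,H] q_used=1 → run D
t=8: queue=[D,F,C,G,B,H] q_used=2 → run D
t=9: queue=[F,C,G,B,H,D] q_used=0 → run F
t=10: queue=[F,C,G,B,H,D] q_used=1 → run F
t=11: queue=[F,C,G,B,H,D] q_used=2 → run F
t=12: queue=[C,G,B,H,D] q_used=0 → run C
t=13: queue=[C,G,B,H,D] q_used=1 → run C
t=14: queue=[C,G,B,H,D] q_used=2 → run C
t=15: queue=[G,B,H,D,C] q_used=0 → run G
t=16: queue=[G,B,H,D,C] q_used=1 → run G
t=17: queue=[G,B,H,D,C] q_used=2 → run G
t=18: queue=[B,H,D,C,G] q_used=0 → run B
t=19: queue=[B,H,D,C,G] q_used=1 → run B
t=20: queue=[B,H,D,C,G] q_used=2 → run B
t=21: queue=[H,D,C,G,B] q_used=0 → run H
t=22: queue=[H,D,C,G,B] q_used=1 → run H
t=23: queue=[H,D,C,G,B] q_used=2 → run H
t=24: queue=[D,C,G,B,H] q_used=0 → run D
t=25: queue=[D,C,G,B,H] q_used=1 → run D
t=26: queue=[D,C,G,B,H] q_used=2 → run D
t=27: queue=[C,G,B,H,D] q_used=0 → run C
t=28: queue=[C,G,B,H,D] q_used=1 → run C
t=29: queue=[G,B,H,D] q_used=0 → run G
t=30: queue=[G,B,H,D] q_used=1 → run G
t=31: queue=[G,B,H,D] q_used=2 → run G
t=32: queue=[B,H,D,G] q_used=0 → run B
t=33: queue=[B,H,D,G] q_used=1 → run B
t=34: queue=[H,D,G] q_used=0 → run H
t=35: queue=[H,D,G] q_used=1 → run H
t=36: queue=[H,D,G] q_used=2 → run H
t=37: queue=[D,G,H] q_used=0 → run D
t=38: queue=[G,H] q_used=0 → run G
t=39: queue=[G,H] q_used=1 → run G
t=40: queue=[H] q_used=0 → run H
t=41: queue=[H] q_used=1 → run H
t=42: (idle)
t=43: (idle)
t=44: (idle)
t=45: (idle)
t=46: (idle)
t=47: (idle)
t=48: (idle)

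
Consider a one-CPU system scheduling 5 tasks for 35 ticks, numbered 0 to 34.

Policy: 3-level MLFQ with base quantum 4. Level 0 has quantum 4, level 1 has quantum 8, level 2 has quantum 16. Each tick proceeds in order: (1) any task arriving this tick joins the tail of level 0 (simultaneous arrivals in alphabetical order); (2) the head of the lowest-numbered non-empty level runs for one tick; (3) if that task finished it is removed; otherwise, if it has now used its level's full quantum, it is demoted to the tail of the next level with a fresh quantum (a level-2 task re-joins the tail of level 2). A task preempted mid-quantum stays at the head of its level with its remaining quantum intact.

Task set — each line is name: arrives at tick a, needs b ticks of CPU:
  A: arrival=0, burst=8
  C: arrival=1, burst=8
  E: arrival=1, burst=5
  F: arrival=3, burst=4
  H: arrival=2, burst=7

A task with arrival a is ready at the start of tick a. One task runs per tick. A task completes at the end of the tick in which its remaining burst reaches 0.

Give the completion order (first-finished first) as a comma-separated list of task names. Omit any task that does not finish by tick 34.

completion order = F, A, C, E, H

t=0: L0/L1/L2 = A/-/- → run A
t=1: L0/L1/L2 = ACE/-/- → run A
t=2: L0/L1/L2 = ACEH/-/- → run A
t=3: L0/L1/L2 = ACEHF/-/- → run A
t=4: L0/L1/L2 = CEHF/A/- → run C
t=5: L0/L1/L2 = CEHF/A/- → run C
t=6: L0/L1/L2 = CEHF/A/- → run C
t=7: L0/L1/L2 = CEHF/A/- → run C
t=8: L0/L1/L2 = EHF/AC/- → run E
t=9: L0/L1/L2 = EHF/AC/- → run E
t=10: L0/L1/L2 = EHF/AC/- → run E
t=11: L0/L1/L2 = EHF/AC/- → run E
t=12: L0/L1/L2 = HF/ACE/- → run H
t=13: L0/L1/L2 = HF/ACE/- → run H
t=14: L0/L1/L2 = HF/ACE/- → run H
t=15: L0/L1/L2 = HF/ACE/- → run H
t=16: L0/L1/L2 = F/ACEH/- → run F
t=17: L0/L1/L2 = F/ACEH/- → run F
t=18: L0/L1/L2 = F/ACEH/- → run F
t=19: L0/L1/L2 = F/ACEH/- → run F
t=20: L0/L1/L2 = -/ACEH/- → run A
t=21: L0/L1/L2 = -/ACEH/- → run A
t=22: L0/L1/L2 = -/ACEH/- → run A
t=23: L0/L1/L2 = -/ACEH/- → run A
t=24: L0/L1/L2 = -/CEH/- → run C
t=25: L0/L1/L2 = -/CEH/- → run C
t=26: L0/L1/L2 = -/CEH/- → run C
t=27: L0/L1/L2 = -/CEH/- → run C
t=28: L0/L1/L2 = -/EH/- → run E
t=29: L0/L1/L2 = -/H/- → run H
t=30: L0/L1/L2 = -/H/- → run H
t=31: L0/L1/L2 = -/H/- → run H
t=32: (idle)
t=33: (idle)
t=34: (idle)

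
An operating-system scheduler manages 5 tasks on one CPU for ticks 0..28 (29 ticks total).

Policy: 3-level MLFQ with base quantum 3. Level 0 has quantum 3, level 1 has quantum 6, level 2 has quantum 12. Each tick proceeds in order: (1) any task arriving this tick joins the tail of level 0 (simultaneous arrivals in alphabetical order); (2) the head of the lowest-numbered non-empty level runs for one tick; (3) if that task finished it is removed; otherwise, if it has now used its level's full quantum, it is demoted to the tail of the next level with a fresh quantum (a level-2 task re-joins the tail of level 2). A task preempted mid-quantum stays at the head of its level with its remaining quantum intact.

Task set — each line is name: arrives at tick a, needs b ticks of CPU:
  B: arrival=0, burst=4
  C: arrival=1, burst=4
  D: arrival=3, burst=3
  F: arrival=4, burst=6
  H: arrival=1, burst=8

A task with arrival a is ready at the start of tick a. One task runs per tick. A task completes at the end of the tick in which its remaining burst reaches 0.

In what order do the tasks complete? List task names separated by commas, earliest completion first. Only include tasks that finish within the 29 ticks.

t=0: L0/L1/L2 = B/-/- → run B
t=1: L0/L1/L2 = BCH/-/- → run B
t=2: L0/L1/L2 = BCH/-/- → run B
t=3: L0/L1/L2 = CHD/B/- → run C
t=4: L0/L1/L2 = CHDF/B/- → run C
t=5: L0/L1/L2 = CHDF/B/- → run C
t=6: L0/L1/L2 = HDF/BC/- → run H
t=7: L0/L1/L2 = HDF/BC/- → run H
t=8: L0/L1/L2 = HDF/BC/- → run H
t=9: L0/L1/L2 = DF/BCH/- → run D
t=10: L0/L1/L2 = DF/BCH/- → run D
t=11: L0/L1/L2 = DF/BCH/- → run D
t=12: L0/L1/L2 = F/BCH/- → run F
t=13: L0/L1/L2 = F/BCH/- → run F
t=14: L0/L1/L2 = F/BCH/- → run F
t=15: L0/L1/L2 = -/BCHF/- → run B
t=16: L0/L1/L2 = -/CHF/- → run C
t=17: L0/L1/L2 = -/HF/- → run H
t=18: L0/L1/L2 = -/HF/- → run H
t=19: L0/L1/L2 = -/HF/- → run H
t=20: L0/L1/L2 = -/HF/- → run H
t=21: L0/L1/L2 = -/HF/- → run H
t=22: L0/L1/L2 = -/F/- → run F
t=23: L0/L1/L2 = -/F/- → run F
t=24: L0/L1/L2 = -/F/- → run F
t=25: (idle)
t=26: (idle)
t=27: (idle)
t=28: (idle)

completion order = D, B, C, H, F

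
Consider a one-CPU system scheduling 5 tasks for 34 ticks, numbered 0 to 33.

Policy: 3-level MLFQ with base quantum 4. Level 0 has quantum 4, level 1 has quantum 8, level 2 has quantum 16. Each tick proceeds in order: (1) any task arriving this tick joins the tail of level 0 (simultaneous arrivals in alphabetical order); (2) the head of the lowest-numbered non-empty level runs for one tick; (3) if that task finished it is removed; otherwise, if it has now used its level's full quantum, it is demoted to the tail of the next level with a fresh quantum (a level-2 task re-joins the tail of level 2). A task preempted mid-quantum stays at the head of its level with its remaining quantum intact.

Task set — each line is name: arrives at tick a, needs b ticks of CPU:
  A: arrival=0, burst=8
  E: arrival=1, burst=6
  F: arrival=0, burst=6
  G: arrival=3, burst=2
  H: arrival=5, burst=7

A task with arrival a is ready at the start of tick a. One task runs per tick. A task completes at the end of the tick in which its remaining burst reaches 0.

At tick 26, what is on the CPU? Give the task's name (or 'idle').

running at tick 26 = H

t=0: L0/L1/L2 = AF/-/- → run A
t=1: L0/L1/L2 = AFE/-/- → run A
t=2: L0/L1/L2 = AFE/-/- → run A
t=3: L0/L1/L2 = AFEG/-/- → run A
t=4: L0/L1/L2 = FEG/A/- → run F
t=5: L0/L1/L2 = FEGH/A/- → run F
t=6: L0/L1/L2 = FEGH/A/- → run F
t=7: L0/L1/L2 = FEGH/A/- → run F
t=8: L0/L1/L2 = EGH/AF/- → run E
t=9: L0/L1/L2 = EGH/AF/- → run E
t=10: L0/L1/L2 = EGH/AF/- → run E
t=11: L0/L1/L2 = EGH/AF/- → run E
t=12: L0/L1/L2 = GH/AFE/- → run G
t=13: L0/L1/L2 = GH/AFE/- → run G
t=14: L0/L1/L2 = H/AFE/- → run H
t=15: L0/L1/L2 = H/AFE/- → run H
t=16: L0/L1/L2 = H/AFE/- → run H
t=17: L0/L1/L2 = H/AFE/- → run H
t=18: L0/L1/L2 = -/AFEH/- → run A
t=19: L0/L1/L2 = -/AFEH/- → run A
t=20: L0/L1/L2 = -/AFEH/- → run A
t=21: L0/L1/L2 = -/AFEH/- → run A
t=22: L0/L1/L2 = -/FEH/- → run F
t=23: L0/L1/L2 = -/FEH/- → run F
t=24: L0/L1/L2 = -/EH/- → run E
t=25: L0/L1/L2 = -/EH/- → run E
t=26: L0/L1/L2 = -/H/- → run H
t=27: L0/L1/L2 = -/H/- → run H
t=28: L0/L1/L2 = -/H/- → run H
t=29: (idle)
t=30: (idle)
t=31: (idle)
t=32: (idle)
t=33: (idle)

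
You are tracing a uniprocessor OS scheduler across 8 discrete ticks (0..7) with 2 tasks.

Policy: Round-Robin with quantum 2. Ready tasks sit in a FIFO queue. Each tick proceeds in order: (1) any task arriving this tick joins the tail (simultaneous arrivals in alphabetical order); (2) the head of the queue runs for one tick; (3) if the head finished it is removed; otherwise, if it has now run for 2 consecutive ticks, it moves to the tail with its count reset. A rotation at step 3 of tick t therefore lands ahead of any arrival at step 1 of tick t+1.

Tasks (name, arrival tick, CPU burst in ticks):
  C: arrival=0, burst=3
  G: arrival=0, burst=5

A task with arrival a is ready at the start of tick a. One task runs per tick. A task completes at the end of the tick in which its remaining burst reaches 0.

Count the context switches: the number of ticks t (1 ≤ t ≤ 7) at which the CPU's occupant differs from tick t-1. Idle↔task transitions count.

context switches = 3

t=0: queue=[C,G] q_used=0 → run C
t=1: queue=[C,G] q_used=1 → run C
t=2: queue=[G,C] q_used=0 → run G
t=3: queue=[G,C] q_used=1 → run G
t=4: queue=[C,G] q_used=0 → run C
t=5: queue=[G] q_used=0 → run G
t=6: queue=[G] q_used=1 → run G
t=7: queue=[G] q_used=0 → run G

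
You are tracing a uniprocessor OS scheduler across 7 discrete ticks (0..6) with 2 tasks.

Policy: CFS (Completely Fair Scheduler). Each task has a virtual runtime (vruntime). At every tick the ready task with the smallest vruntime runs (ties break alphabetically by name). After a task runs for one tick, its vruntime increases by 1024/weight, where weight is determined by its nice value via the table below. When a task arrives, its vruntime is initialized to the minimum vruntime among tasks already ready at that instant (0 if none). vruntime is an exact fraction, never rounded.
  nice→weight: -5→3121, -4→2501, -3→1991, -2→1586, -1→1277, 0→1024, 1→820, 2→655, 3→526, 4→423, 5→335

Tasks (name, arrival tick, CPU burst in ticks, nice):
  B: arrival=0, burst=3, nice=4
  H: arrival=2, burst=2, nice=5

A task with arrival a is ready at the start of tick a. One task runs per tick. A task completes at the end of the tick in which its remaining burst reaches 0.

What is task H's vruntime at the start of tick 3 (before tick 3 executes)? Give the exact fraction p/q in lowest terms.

t=0: vr[B=0] → run B
t=1: vr[B=1024/423] → run B
t=2: vr[B=2048/423 H=2048/423] → run B
t=3: vr[H=2048/423] → run H
t=4: vr[H=1119232/141705] → run H
t=5: (idle)
t=6: (idle)

vruntime(H, start of tick 3) = 2048/423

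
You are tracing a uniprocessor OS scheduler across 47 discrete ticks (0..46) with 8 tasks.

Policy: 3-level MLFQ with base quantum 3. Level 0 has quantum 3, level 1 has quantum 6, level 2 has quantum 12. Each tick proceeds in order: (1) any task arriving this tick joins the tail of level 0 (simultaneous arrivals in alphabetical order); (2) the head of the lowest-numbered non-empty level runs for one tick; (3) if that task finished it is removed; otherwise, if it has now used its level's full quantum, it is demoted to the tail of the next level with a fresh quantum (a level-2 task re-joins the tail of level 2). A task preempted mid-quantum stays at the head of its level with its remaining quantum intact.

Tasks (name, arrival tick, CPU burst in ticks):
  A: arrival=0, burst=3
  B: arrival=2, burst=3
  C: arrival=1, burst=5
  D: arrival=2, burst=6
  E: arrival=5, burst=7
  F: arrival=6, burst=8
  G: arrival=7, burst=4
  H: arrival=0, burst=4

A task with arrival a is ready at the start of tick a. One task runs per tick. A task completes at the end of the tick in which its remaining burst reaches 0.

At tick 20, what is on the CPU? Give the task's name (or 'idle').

t=0: L0/L1/L2 = AH/-/- → run A
t=1: L0/L1/L2 = AHC/-/- → run A
t=2: L0/L1/L2 = AHCBD/-/- → run A
t=3: L0/L1/L2 = HCBD/-/- → run H
t=4: L0/L1/L2 = HCBD/-/- → run H
t=5: L0/L1/L2 = HCBDE/-/- → run H
t=6: L0/L1/L2 = CBDEF/H/- → run C
t=7: L0/L1/L2 = CBDEFG/H/- → run C
t=8: L0/L1/L2 = CBDEFG/H/- → run C
t=9: L0/L1/L2 = BDEFG/HC/- → run B
t=10: L0/L1/L2 = BDEFG/HC/- → run B
t=11: L0/L1/L2 = BDEFG/HC/- → run B
t=12: L0/L1/L2 = DEFG/HC/- → run D
t=13: L0/L1/L2 = DEFG/HC/- → run D
t=14: L0/L1/L2 = DEFG/HC/- → run D
t=15: L0/L1/L2 = EFG/HCD/- → run E
t=16: L0/L1/L2 = EFG/HCD/- → run E
t=17: L0/L1/L2 = EFG/HCD/- → run E
t=18: L0/L1/L2 = FG/HCDE/- → run F
t=19: L0/L1/L2 = FG/HCDE/- → run F
t=20: L0/L1/L2 = FG/HCDE/- → run F
t=21: L0/L1/L2 = G/HCDEF/- → run G
t=22: L0/L1/L2 = G/HCDEF/- → run G
t=23: L0/L1/L2 = G/HCDEF/- → run G
t=24: L0/L1/L2 = -/HCDEFG/- → run H
t=25: L0/L1/L2 = -/CDEFG/- → run C
t=26: L0/L1/L2 = -/CDEFG/- → run C
t=27: L0/L1/L2 = -/DEFG/- → run D
t=28: L0/L1/L2 = -/DEFG/- → run D
t=29: L0/L1/L2 = -/DEFG/- → run D
t=30: L0/L1/L2 = -/EFG/- → run E
t=31: L0/L1/L2 = -/EFG/- → run E
t=32: L0/L1/L2 = -/EFG/- → run E
t=33: L0/L1/L2 = -/EFG/- → run E
t=34: L0/L1/L2 = -/FG/- → run F
t=35: L0/L1/L2 = -/FG/- → run F
t=36: L0/L1/L2 = -/FG/- → run F
t=37: L0/L1/L2 = -/FG/- → run F
t=38: L0/L1/L2 = -/FG/- → run F
t=39: L0/L1/L2 = -/G/- → run G
t=40: (idle)
t=41: (idle)
t=42: (idle)
t=43: (idle)
t=44: (idle)
t=45: (idle)
t=46: (idle)

running at tick 20 = F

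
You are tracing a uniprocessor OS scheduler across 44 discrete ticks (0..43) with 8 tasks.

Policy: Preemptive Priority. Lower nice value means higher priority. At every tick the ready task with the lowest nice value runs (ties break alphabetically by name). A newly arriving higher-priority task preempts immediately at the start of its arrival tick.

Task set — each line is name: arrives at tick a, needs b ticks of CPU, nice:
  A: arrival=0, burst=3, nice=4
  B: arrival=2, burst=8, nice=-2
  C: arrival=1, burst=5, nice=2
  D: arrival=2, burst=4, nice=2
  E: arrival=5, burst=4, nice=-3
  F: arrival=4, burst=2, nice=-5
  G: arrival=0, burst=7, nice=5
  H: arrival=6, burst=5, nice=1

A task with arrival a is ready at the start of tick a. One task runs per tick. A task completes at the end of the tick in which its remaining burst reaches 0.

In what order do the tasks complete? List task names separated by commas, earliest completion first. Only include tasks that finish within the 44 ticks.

completion order = F, E, B, H, C, D, A, G

t=0: ready={A,G} → run A
t=1: ready={A,C,G} → run C
t=2: ready={A,B,C,D,G} → run B
t=3: ready={A,B,C,D,G} → run B
t=4: ready={A,B,C,D,F,G} → run F
t=5: ready={A,B,C,D,E,F,G} → run F
t=6: ready={A,B,C,D,E,G,H} → run E
t=7: ready={A,B,C,D,E,G,H} → run E
t=8: ready={A,B,C,D,E,G,H} → run E
t=9: ready={A,B,C,D,E,G,H} → run E
t=10: ready={A,B,C,D,G,H} → run B
t=11: ready={A,B,C,D,G,H} → run B
t=12: ready={A,B,C,D,G,H} → run B
t=13: ready={A,B,C,D,G,H} → run B
t=14: ready={A,B,C,D,G,H} → run B
t=15: ready={A,B,C,D,G,H} → run B
t=16: ready={A,C,D,G,H} → run H
t=17: ready={A,C,D,G,H} → run H
t=18: ready={A,C,D,G,H} → run H
t=19: ready={A,C,D,G,H} → run H
t=20: ready={A,C,D,G,H} → run H
t=21: ready={A,C,D,G} → run C
t=22: ready={A,C,D,G} → run C
t=23: ready={A,C,D,G} → run C
t=24: ready={A,C,D,G} → run C
t=25: ready={A,D,G} → run D
t=26: ready={A,D,G} → run D
t=27: ready={A,D,G} → run D
t=28: ready={A,D,G} → run D
t=29: ready={A,G} → run A
t=30: ready={A,G} → run A
t=31: ready={G} → run G
t=32: ready={G} → run G
t=33: ready={G} → run G
t=34: ready={G} → run G
t=35: ready={G} → run G
t=36: ready={G} → run G
t=37: ready={G} → run G
t=38: (idle)
t=39: (idle)
t=40: (idle)
t=41: (idle)
t=42: (idle)
t=43: (idle)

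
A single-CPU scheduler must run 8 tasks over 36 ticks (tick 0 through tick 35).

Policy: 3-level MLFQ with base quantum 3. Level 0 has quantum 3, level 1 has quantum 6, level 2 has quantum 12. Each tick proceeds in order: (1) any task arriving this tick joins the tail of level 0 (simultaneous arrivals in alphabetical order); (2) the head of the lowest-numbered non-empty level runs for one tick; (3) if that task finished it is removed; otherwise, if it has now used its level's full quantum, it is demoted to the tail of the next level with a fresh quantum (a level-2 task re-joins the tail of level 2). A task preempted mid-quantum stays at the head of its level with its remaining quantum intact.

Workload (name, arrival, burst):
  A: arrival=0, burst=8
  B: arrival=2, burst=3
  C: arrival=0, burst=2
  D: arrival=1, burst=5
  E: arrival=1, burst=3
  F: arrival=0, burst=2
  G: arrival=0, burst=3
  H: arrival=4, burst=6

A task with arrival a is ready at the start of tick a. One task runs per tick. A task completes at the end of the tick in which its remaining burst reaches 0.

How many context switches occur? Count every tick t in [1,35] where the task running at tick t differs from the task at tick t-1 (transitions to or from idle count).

t=0: L0/L1/L2 = ACFG/-/- → run A
t=1: L0/L1/L2 = ACFGDE/-/- → run A
t=2: L0/L1/L2 = ACFGDEB/-/- → run A
t=3: L0/L1/L2 = CFGDEB/A/- → run C
t=4: L0/L1/L2 = CFGDEBH/A/- → run C
t=5: L0/L1/L2 = FGDEBH/A/- → run F
t=6: L0/L1/L2 = FGDEBH/A/- → run F
t=7: L0/L1/L2 = GDEBH/A/- → run G
t=8: L0/L1/L2 = GDEBH/A/- → run G
t=9: L0/L1/L2 = GDEBH/A/- → run G
t=10: L0/L1/L2 = DEBH/A/- → run D
t=11: L0/L1/L2 = DEBH/A/- → run D
t=12: L0/L1/L2 = DEBH/A/- → run D
t=13: L0/L1/L2 = EBH/AD/- → run E
t=14: L0/L1/L2 = EBH/AD/- → run E
t=15: L0/L1/L2 = EBH/AD/- → run E
t=16: L0/L1/L2 = BH/AD/- → run B
t=17: L0/L1/L2 = BH/AD/- → run B
t=18: L0/L1/L2 = BH/AD/- → run B
t=19: L0/L1/L2 = H/AD/- → run H
t=20: L0/L1/L2 = H/AD/- → run H
t=21: L0/L1/L2 = H/AD/- → run H
t=22: L0/L1/L2 = -/ADH/- → run A
t=23: L0/L1/L2 = -/ADH/- → run A
t=24: L0/L1/L2 = -/ADH/- → run A
t=25: L0/L1/L2 = -/ADH/- → run A
t=26: L0/L1/L2 = -/ADH/- → run A
t=27: L0/L1/L2 = -/DH/- → run D
t=28: L0/L1/L2 = -/DH/- → run D
t=29: L0/L1/L2 = -/H/- → run H
t=30: L0/L1/L2 = -/H/- → run H
t=31: L0/L1/L2 = -/H/- → run H
t=32: (idle)
t=33: (idle)
t=34: (idle)
t=35: (idle)

context switches = 11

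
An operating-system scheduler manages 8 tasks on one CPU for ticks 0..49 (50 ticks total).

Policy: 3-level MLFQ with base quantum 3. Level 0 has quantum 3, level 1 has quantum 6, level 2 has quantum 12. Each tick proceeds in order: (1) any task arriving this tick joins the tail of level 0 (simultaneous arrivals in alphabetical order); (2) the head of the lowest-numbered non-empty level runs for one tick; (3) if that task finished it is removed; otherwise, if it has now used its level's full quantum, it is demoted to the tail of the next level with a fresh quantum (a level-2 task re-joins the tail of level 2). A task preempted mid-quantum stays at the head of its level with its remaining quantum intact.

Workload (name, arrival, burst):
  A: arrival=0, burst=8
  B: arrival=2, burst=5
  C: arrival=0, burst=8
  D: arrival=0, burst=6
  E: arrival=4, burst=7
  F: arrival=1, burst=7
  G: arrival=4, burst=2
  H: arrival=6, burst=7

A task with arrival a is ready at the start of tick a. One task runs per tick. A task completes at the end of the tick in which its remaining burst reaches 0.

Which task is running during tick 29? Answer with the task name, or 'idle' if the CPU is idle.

running at tick 29 = C

t=0: L0/L1/L2 = ACD/-/- → run A
t=1: L0/L1/L2 = ACDF/-/- → run A
t=2: L0/L1/L2 = ACDFB/-/- → run A
t=3: L0/L1/L2 = CDFB/A/- → run C
t=4: L0/L1/L2 = CDFBEG/A/- → run C
t=5: L0/L1/L2 = CDFBEG/A/- → run C
t=6: L0/L1/L2 = DFBEGH/AC/- → run D
t=7: L0/L1/L2 = DFBEGH/AC/- → run D
t=8: L0/L1/L2 = DFBEGH/AC/- → run D
t=9: L0/L1/L2 = FBEGH/ACD/- → run F
t=10: L0/L1/L2 = FBEGH/ACD/- → run F
t=11: L0/L1/L2 = FBEGH/ACD/- → run F
t=12: L0/L1/L2 = BEGH/ACDF/- → run B
t=13: L0/L1/L2 = BEGH/ACDF/- → run B
t=14: L0/L1/L2 = BEGH/ACDF/- → run B
t=15: L0/L1/L2 = EGH/ACDFB/- → run E
t=16: L0/L1/L2 = EGH/ACDFB/- → run E
t=17: L0/L1/L2 = EGH/ACDFB/- → run E
t=18: L0/L1/L2 = GH/ACDFBE/- → run G
t=19: L0/L1/L2 = GH/ACDFBE/- → run G
t=20: L0/L1/L2 = H/ACDFBE/- → run H
t=21: L0/L1/L2 = H/ACDFBE/- → run H
t=22: L0/L1/L2 = H/ACDFBE/- → run H
t=23: L0/L1/L2 = -/ACDFBEH/- → run A
t=24: L0/L1/L2 = -/ACDFBEH/- → run A
t=25: L0/L1/L2 = -/ACDFBEH/- → run A
t=26: L0/L1/L2 = -/ACDFBEH/- → run A
t=27: L0/L1/L2 = -/ACDFBEH/- → run A
t=28: L0/L1/L2 = -/CDFBEH/- → run C
t=29: L0/L1/L2 = -/CDFBEH/- → run C
t=30: L0/L1/L2 = -/CDFBEH/- → run C
t=31: L0/L1/L2 = -/CDFBEH/- → run C
t=32: L0/L1/L2 = -/CDFBEH/- → run C
t=33: L0/L1/L2 = -/DFBEH/- → run D
t=34: L0/L1/L2 = -/DFBEH/- → run D
t=35: L0/L1/L2 = -/DFBEH/- → run D
t=36: L0/L1/L2 = -/FBEH/- → run F
t=37: L0/L1/L2 = -/FBEH/- → run F
t=38: L0/L1/L2 = -/FBEH/- → run F
t=39: L0/L1/L2 = -/FBEH/- → run F
t=40: L0/L1/L2 = -/BEH/- → run B
t=41: L0/L1/L2 = -/BEH/- → run B
t=42: L0/L1/L2 = -/EH/- → run E
t=43: L0/L1/L2 = -/EH/- → run E
t=44: L0/L1/L2 = -/EH/- → run E
t=45: L0/L1/L2 = -/EH/- → run E
t=46: L0/L1/L2 = -/H/- → run H
t=47: L0/L1/L2 = -/H/- → run H
t=48: L0/L1/L2 = -/H/- → run H
t=49: L0/L1/L2 = -/H/- → run H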